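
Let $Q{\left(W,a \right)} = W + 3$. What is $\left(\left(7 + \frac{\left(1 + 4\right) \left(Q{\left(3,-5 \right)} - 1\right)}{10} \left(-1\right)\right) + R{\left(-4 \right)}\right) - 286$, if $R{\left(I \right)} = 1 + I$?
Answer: $- \frac{569}{2} \approx -284.5$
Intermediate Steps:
$Q{\left(W,a \right)} = 3 + W$
$\left(\left(7 + \frac{\left(1 + 4\right) \left(Q{\left(3,-5 \right)} - 1\right)}{10} \left(-1\right)\right) + R{\left(-4 \right)}\right) - 286 = \left(\left(7 + \frac{\left(1 + 4\right) \left(\left(3 + 3\right) - 1\right)}{10} \left(-1\right)\right) + \left(1 - 4\right)\right) - 286 = \left(\left(7 + 5 \left(6 - 1\right) \frac{1}{10} \left(-1\right)\right) - 3\right) - 286 = \left(\left(7 + 5 \cdot 5 \cdot \frac{1}{10} \left(-1\right)\right) - 3\right) - 286 = \left(\left(7 + 25 \cdot \frac{1}{10} \left(-1\right)\right) - 3\right) - 286 = \left(\left(7 + \frac{5}{2} \left(-1\right)\right) - 3\right) - 286 = \left(\left(7 - \frac{5}{2}\right) - 3\right) - 286 = \left(\frac{9}{2} - 3\right) - 286 = \frac{3}{2} - 286 = - \frac{569}{2}$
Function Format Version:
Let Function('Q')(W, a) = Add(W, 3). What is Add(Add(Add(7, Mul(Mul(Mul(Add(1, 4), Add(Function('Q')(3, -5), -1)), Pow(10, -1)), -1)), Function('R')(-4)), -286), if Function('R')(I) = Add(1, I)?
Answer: Rational(-569, 2) ≈ -284.50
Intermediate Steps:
Function('Q')(W, a) = Add(3, W)
Add(Add(Add(7, Mul(Mul(Mul(Add(1, 4), Add(Function('Q')(3, -5), -1)), Pow(10, -1)), -1)), Function('R')(-4)), -286) = Add(Add(Add(7, Mul(Mul(Mul(Add(1, 4), Add(Add(3, 3), -1)), Pow(10, -1)), -1)), Add(1, -4)), -286) = Add(Add(Add(7, Mul(Mul(Mul(5, Add(6, -1)), Rational(1, 10)), -1)), -3), -286) = Add(Add(Add(7, Mul(Mul(Mul(5, 5), Rational(1, 10)), -1)), -3), -286) = Add(Add(Add(7, Mul(Mul(25, Rational(1, 10)), -1)), -3), -286) = Add(Add(Add(7, Mul(Rational(5, 2), -1)), -3), -286) = Add(Add(Add(7, Rational(-5, 2)), -3), -286) = Add(Add(Rational(9, 2), -3), -286) = Add(Rational(3, 2), -286) = Rational(-569, 2)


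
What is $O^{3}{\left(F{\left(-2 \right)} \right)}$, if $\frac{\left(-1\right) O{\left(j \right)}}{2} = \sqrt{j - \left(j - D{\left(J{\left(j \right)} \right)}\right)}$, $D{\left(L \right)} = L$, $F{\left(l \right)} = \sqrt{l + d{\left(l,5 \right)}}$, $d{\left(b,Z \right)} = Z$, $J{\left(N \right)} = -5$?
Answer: $40 i \sqrt{5} \approx 89.443 i$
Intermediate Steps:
$F{\left(l \right)} = \sqrt{5 + l}$ ($F{\left(l \right)} = \sqrt{l + 5} = \sqrt{5 + l}$)
$O{\left(j \right)} = - 2 i \sqrt{5}$ ($O{\left(j \right)} = - 2 \sqrt{j - \left(5 + j\right)} = - 2 \sqrt{-5} = - 2 i \sqrt{5}$)
$O^{3}{\left(F{\left(-2 \right)} \right)} = \left(- 2 i \sqrt{5}\right)^{3} = 40 i \sqrt{5}$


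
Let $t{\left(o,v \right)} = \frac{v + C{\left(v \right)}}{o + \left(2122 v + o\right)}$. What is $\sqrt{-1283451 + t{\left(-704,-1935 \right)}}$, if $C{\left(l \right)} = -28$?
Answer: $\frac{i \sqrt{21653583775077730970}}{4107478} \approx 1132.9 i$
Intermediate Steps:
$t{\left(o,v \right)} = \frac{-28 + v}{2 o + 2122 v}$ ($t{\left(o,v \right)} = \frac{v - 28}{o + \left(2122 v + o\right)} = \frac{-28 + v}{o + \left(o + 2122 v\right)} = \frac{-28 + v}{2 o + 2122 v}$)
$\sqrt{-1283451 + t{\left(-704,-1935 \right)}} = \sqrt{-1283451 + \frac{-28 - 1935}{2 \left(-704 + 1061 \left(-1935\right)\right)}} = \sqrt{-1283451 + \frac{1}{2} \frac{1}{-704 - 2053035} \left(-1963\right)} = \sqrt{-1283451 + \frac{1}{2} \frac{1}{-2053739} \left(-1963\right)} = \sqrt{-1283451 + \frac{1}{2} \left(- \frac{1}{2053739}\right) \left(-1963\right)} = \sqrt{-1283451 + \frac{1963}{4107478}} = \sqrt{- \frac{5271746744615}{4107478}} = \frac{i \sqrt{21653583775077730970}}{4107478}$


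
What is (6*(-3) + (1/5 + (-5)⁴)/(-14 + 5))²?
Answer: 1721344/225 ≈ 7650.4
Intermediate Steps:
(6*(-3) + (1/5 + (-5)⁴)/(-14 + 5))² = (-18 + (⅕ + 625)/(-9))² = (-18 + (3126/5)*(-⅑))² = (-18 - 1042/15)² = (-1312/15)² = 1721344/225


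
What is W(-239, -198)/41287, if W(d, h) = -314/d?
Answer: 314/9867593 ≈ 3.1821e-5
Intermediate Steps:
W(-239, -198)/41287 = -314/(-239)/41287 = -314*(-1/239)*(1/41287) = (314/239)*(1/41287) = 314/9867593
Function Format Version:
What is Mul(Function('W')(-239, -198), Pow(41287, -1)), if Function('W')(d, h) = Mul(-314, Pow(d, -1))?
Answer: Rational(314, 9867593) ≈ 3.1821e-5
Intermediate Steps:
Mul(Function('W')(-239, -198), Pow(41287, -1)) = Mul(Mul(-314, Pow(-239, -1)), Pow(41287, -1)) = Mul(Mul(-314, Rational(-1, 239)), Rational(1, 41287)) = Mul(Rational(314, 239), Rational(1, 41287)) = Rational(314, 9867593)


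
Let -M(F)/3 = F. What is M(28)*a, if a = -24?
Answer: 2016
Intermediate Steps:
M(F) = -3*F
M(28)*a = -3*28*(-24) = -84*(-24) = 2016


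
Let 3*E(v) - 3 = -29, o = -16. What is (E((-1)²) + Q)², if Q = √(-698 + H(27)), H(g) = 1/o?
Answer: (104 - 9*I*√1241)²/144 ≈ -622.95 - 457.96*I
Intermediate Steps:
H(g) = -1/16 (H(g) = 1/(-16) = -1/16)
E(v) = -26/3 (E(v) = 1 + (⅓)*(-29) = 1 - 29/3 = -26/3)
Q = 3*I*√1241/4 (Q = √(-698 - 1/16) = √(-11169/16) = 3*I*√1241/4 ≈ 26.421*I)
(E((-1)²) + Q)² = (-26/3 + 3*I*√1241/4)²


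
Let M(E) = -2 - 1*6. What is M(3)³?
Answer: -512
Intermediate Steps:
M(E) = -8 (M(E) = -2 - 6 = -8)
M(3)³ = (-8)³ = -512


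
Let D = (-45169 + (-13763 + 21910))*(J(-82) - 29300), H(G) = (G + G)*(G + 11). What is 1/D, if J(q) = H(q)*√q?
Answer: 7325/110846407264936 + 2911*I*√82/110846407264936 ≈ 6.6082e-11 + 2.3781e-10*I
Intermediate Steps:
H(G) = 2*G*(11 + G) (H(G) = (2*G)*(11 + G) = 2*G*(11 + G))
J(q) = 2*q^(3/2)*(11 + q) (J(q) = (2*q*(11 + q))*√q = 2*q^(3/2)*(11 + q))
D = 1084744600 - 431084168*I*√82 (D = (-45169 + (-13763 + 21910))*(2*(-82)^(3/2)*(11 - 82) - 29300) = (-45169 + 8147)*(2*(-82*I*√82)*(-71) - 29300) = -37022*(11644*I*√82 - 29300) = -37022*(-29300 + 11644*I*√82) = 1084744600 - 431084168*I*√82 ≈ 1.0847e+9 - 3.9036e+9*I)
1/D = 1/(1084744600 - 431084168*I*√82)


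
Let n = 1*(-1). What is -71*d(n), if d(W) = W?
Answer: 71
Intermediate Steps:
n = -1
-71*d(n) = -71*(-1) = 71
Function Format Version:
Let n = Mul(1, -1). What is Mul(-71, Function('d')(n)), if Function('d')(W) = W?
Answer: 71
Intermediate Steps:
n = -1
Mul(-71, Function('d')(n)) = Mul(-71, -1) = 71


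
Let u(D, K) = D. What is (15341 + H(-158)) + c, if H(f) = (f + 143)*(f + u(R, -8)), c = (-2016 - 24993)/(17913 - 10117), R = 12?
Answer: 136644667/7796 ≈ 17528.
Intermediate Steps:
c = -27009/7796 ≈ -3.4645
H(f) = (12 + f)*(143 + f) (H(f) = (f + 143)*(f + 12) = (143 + f)*(12 + f) = (12 + f)*(143 + f))
(15341 + H(-158)) + c = (15341 + (1716 + (-158)² + 155*(-158))) - 27009/7796 = (15341 + (1716 + 24964 - 24490)) - 27009/7796 = (15341 + 2190) - 27009/7796 = 17531 - 27009/7796 = 136644667/7796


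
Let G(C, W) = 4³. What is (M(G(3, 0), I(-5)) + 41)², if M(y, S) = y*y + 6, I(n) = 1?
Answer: 17164449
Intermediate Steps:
G(C, W) = 64
M(y, S) = 6 + y² (M(y, S) = y² + 6 = 6 + y²)
(M(G(3, 0), I(-5)) + 41)² = ((6 + 64²) + 41)² = ((6 + 4096) + 41)² = (4102 + 41)² = 4143² = 17164449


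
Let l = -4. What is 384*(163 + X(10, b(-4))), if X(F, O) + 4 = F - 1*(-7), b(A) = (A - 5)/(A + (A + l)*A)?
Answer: 67584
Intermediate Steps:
b(A) = (-5 + A)/(A + A*(-4 + A)) (b(A) = (A - 5)/(A + (A - 4)*A) = (-5 + A)/(A + (-4 + A)*A) = (-5 + A)/(A + A*(-4 + A)))
X(F, O) = 3 + F (X(F, O) = -4 + (F - 1*(-7)) = -4 + (F + 7) = -4 + (7 + F) = 3 + F)
384*(163 + X(10, b(-4))) = 384*(163 + (3 + 10)) = 384*(163 + 13) = 384*176 = 67584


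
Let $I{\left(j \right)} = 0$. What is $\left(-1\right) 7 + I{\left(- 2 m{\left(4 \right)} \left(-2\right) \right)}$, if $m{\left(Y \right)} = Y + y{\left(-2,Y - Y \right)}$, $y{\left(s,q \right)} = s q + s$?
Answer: $-7$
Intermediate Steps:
$y{\left(s,q \right)} = s + q s$ ($y{\left(s,q \right)} = q s + s = s + q s$)
$m{\left(Y \right)} = -2 + Y$ ($m{\left(Y \right)} = Y - 2 \left(1 + \left(Y - Y\right)\right) = Y - 2 \left(1 + 0\right) = Y - 2 = -2 + Y$)
$\left(-1\right) 7 + I{\left(- 2 m{\left(4 \right)} \left(-2\right) \right)} = \left(-1\right) 7 + 0 = -7 + 0 = -7$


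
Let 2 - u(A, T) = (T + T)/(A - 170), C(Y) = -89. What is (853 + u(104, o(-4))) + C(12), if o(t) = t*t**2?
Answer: 25214/33 ≈ 764.06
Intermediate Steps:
o(t) = t**3
u(A, T) = 2 - 2*T/(-170 + A) (u(A, T) = 2 - (T + T)/(A - 170) = 2 - 2*T/(-170 + A))
(853 + u(104, o(-4))) + C(12) = (853 + 2*(-170 + 104 - 1*(-4)**3)/(-170 + 104)) - 89 = (853 + 2*(-170 + 104 - 1*(-64))/(-66)) - 89 = (853 + 2*(-1/66)*(-170 + 104 + 64)) - 89 = (853 + 2*(-1/66)*(-2)) - 89 = (853 + 2/33) - 89 = 28151/33 - 89 = 25214/33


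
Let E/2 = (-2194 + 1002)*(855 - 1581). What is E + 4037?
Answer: 1734821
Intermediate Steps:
E = 1730784 (E = 2*((-2194 + 1002)*(855 - 1581)) = 2*(-1192*(-726)) = 2*865392 = 1730784)
E + 4037 = 1730784 + 4037 = 1734821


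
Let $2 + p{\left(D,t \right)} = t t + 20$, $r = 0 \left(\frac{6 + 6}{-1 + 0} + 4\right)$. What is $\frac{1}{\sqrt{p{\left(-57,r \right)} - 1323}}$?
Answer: $- \frac{i \sqrt{145}}{435} \approx - 0.027682 i$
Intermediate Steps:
$r = 0$ ($r = 0 \left(\frac{12}{-1} + 4\right) = 0 \left(12 \left(-1\right) + 4\right) = 0 \left(-12 + 4\right) = 0 \left(-8\right) = 0$)
$p{\left(D,t \right)} = 18 + t^{2}$ ($p{\left(D,t \right)} = -2 + \left(t t + 20\right) = -2 + \left(t^{2} + 20\right) = -2 + \left(20 + t^{2}\right) = 18 + t^{2}$)
$\frac{1}{\sqrt{p{\left(-57,r \right)} - 1323}} = \frac{1}{\sqrt{\left(18 + 0^{2}\right) - 1323}} = \frac{1}{\sqrt{\left(18 + 0\right) - 1323}} = \frac{1}{\sqrt{18 - 1323}} = \frac{1}{\sqrt{-1305}} = \frac{1}{3 i \sqrt{145}} = - \frac{i \sqrt{145}}{435}$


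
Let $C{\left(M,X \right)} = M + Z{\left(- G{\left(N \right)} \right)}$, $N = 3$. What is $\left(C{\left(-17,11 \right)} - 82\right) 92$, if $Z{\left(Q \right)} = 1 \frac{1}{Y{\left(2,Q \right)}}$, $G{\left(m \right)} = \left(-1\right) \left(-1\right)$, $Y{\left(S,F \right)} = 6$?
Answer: $- \frac{27278}{3} \approx -9092.7$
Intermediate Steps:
$G{\left(m \right)} = 1$
$Z{\left(Q \right)} = \frac{1}{6}$ ($Z{\left(Q \right)} = 1 \cdot \frac{1}{6} = \frac{1}{6}$)
$C{\left(M,X \right)} = \frac{1}{6} + M$ ($C{\left(M,X \right)} = M + \frac{1}{6} = \frac{1}{6} + M$)
$\left(C{\left(-17,11 \right)} - 82\right) 92 = \left(\left(\frac{1}{6} - 17\right) - 82\right) 92 = \left(- \frac{101}{6} - 82\right) 92 = \left(- \frac{593}{6}\right) 92 = - \frac{27278}{3}$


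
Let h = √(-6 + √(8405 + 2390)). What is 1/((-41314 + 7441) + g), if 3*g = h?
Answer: -1/(33873 - √(-6 + √10795)/3) ≈ -2.9525e-5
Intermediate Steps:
h = √(-6 + √10795) ≈ 9.8944
g = √(-6 + √10795)/3 ≈ 3.2981
1/((-41314 + 7441) + g) = 1/((-41314 + 7441) + √(-6 + √10795)/3) = 1/(-33873 + √(-6 + √10795)/3)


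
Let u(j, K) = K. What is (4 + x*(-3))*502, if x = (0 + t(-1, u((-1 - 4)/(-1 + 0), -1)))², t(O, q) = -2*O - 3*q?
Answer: -35642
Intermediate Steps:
t(O, q) = -3*q - 2*O
x = 25 (x = (0 + (-3*(-1) - 2*(-1)))² = (0 + (3 + 2))² = (0 + 5)² = 5² = 25)
(4 + x*(-3))*502 = (4 + 25*(-3))*502 = (4 - 75)*502 = -71*502 = -35642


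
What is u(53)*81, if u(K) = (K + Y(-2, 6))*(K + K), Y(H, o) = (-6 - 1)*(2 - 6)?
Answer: 695466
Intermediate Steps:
Y(H, o) = 28 (Y(H, o) = -7*(-4) = 28)
u(K) = 2*K*(28 + K) (u(K) = (K + 28)*(K + K) = (28 + K)*(2*K) = 2*K*(28 + K))
u(53)*81 = (2*53*(28 + 53))*81 = (2*53*81)*81 = 8586*81 = 695466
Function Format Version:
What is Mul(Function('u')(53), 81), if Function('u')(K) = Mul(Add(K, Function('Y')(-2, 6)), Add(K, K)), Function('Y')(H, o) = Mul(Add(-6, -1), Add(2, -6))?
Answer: 695466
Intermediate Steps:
Function('Y')(H, o) = 28 (Function('Y')(H, o) = Mul(-7, -4) = 28)
Function('u')(K) = Mul(2, K, Add(28, K)) (Function('u')(K) = Mul(Add(K, 28), Add(K, K)) = Mul(Add(28, K), Mul(2, K)) = Mul(2, K, Add(28, K)))
Mul(Function('u')(53), 81) = Mul(Mul(2, 53, Add(28, 53)), 81) = Mul(Mul(2, 53, 81), 81) = Mul(8586, 81) = 695466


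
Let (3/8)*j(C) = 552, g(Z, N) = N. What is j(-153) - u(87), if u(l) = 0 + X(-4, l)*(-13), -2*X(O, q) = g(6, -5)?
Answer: 3009/2 ≈ 1504.5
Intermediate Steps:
X(O, q) = 5/2 (X(O, q) = -½*(-5) = 5/2)
j(C) = 1472 (j(C) = (8/3)*552 = 1472)
u(l) = -65/2 (u(l) = 0 + (5/2)*(-13) = 0 - 65/2 = -65/2)
j(-153) - u(87) = 1472 - 1*(-65/2) = 1472 + 65/2 = 3009/2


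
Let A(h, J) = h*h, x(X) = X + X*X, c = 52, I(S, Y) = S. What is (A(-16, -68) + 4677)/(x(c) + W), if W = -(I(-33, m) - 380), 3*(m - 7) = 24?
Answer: 4933/3169 ≈ 1.5566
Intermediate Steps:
m = 15 (m = 7 + (⅓)*24 = 7 + 8 = 15)
x(X) = X + X²
W = 413 (W = -(-33 - 380) = -1*(-413) = 413)
A(h, J) = h²
(A(-16, -68) + 4677)/(x(c) + W) = ((-16)² + 4677)/(52*(1 + 52) + 413) = (256 + 4677)/(52*53 + 413) = 4933/(2756 + 413) = 4933/3169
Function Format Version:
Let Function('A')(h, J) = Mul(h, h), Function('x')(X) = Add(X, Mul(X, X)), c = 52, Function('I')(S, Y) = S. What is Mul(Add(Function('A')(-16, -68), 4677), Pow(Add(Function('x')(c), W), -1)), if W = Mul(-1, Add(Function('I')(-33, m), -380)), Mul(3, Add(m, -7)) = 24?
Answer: Rational(4933, 3169) ≈ 1.5566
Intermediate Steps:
m = 15 (m = Add(7, Mul(Rational(1, 3), 24)) = Add(7, 8) = 15)
Function('x')(X) = Add(X, Pow(X, 2))
W = 413 (W = Mul(-1, Add(-33, -380)) = Mul(-1, -413) = 413)
Function('A')(h, J) = Pow(h, 2)
Mul(Add(Function('A')(-16, -68), 4677), Pow(Add(Function('x')(c), W), -1)) = Mul(Add(Pow(-16, 2), 4677), Pow(Add(Mul(52, Add(1, 52)), 413), -1)) = Mul(Add(256, 4677), Pow(Add(Mul(52, 53), 413), -1)) = Mul(4933, Pow(Add(2756, 413), -1)) = Mul(4933, Pow(3169, -1)) = Mul(4933, Rational(1, 3169)) = Rational(4933, 3169)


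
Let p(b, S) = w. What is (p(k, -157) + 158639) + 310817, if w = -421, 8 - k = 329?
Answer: 469035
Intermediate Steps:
k = -321 (k = 8 - 1*329 = 8 - 329 = -321)
p(b, S) = -421
(p(k, -157) + 158639) + 310817 = (-421 + 158639) + 310817 = 158218 + 310817 = 469035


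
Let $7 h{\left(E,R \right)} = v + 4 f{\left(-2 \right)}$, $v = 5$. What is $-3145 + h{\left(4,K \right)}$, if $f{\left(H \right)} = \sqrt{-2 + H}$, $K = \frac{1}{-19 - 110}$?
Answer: $- \frac{22010}{7} + \frac{8 i}{7} \approx -3144.3 + 1.1429 i$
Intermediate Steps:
$K = - \frac{1}{129}$ ($K = \frac{1}{-129} = - \frac{1}{129} \approx -0.0077519$)
$h{\left(E,R \right)} = \frac{5}{7} + \frac{8 i}{7}$ ($h{\left(E,R \right)} = \frac{5 + 4 \sqrt{-2 - 2}}{7} = \frac{5 + 4 \sqrt{-4}}{7} = \frac{5 + 4 \cdot 2 i}{7} = \frac{5 + 8 i}{7} = \frac{5}{7} + \frac{8 i}{7}$)
$-3145 + h{\left(4,K \right)} = -3145 + \left(\frac{5}{7} + \frac{8 i}{7}\right) = - \frac{22010}{7} + \frac{8 i}{7}$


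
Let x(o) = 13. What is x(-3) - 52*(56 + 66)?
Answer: -6331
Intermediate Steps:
x(-3) - 52*(56 + 66) = 13 - 52*(56 + 66) = 13 - 52*122 = 13 - 6344 = -6331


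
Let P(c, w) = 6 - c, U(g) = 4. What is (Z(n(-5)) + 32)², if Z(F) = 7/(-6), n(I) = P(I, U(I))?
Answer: 34225/36 ≈ 950.69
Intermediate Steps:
n(I) = 6 - I
Z(F) = -7/6 (Z(F) = 7*(-⅙) = -7/6)
(Z(n(-5)) + 32)² = (-7/6 + 32)² = (185/6)² = 34225/36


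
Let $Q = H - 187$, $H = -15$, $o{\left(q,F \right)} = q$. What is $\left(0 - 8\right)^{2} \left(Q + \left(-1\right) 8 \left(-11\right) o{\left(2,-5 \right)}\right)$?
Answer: $-1664$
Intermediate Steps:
$Q = -202$ ($Q = -15 - 187 = -202$)
$\left(0 - 8\right)^{2} \left(Q + \left(-1\right) 8 \left(-11\right) o{\left(2,-5 \right)}\right) = \left(0 - 8\right)^{2} \left(-202 + \left(-1\right) 8 \left(-11\right) 2\right) = \left(-8\right)^{2} \left(-202 + \left(-8\right) \left(-11\right) 2\right) = 64 \left(-202 + 88 \cdot 2\right) = 64 \left(-202 + 176\right) = 64 \left(-26\right) = -1664$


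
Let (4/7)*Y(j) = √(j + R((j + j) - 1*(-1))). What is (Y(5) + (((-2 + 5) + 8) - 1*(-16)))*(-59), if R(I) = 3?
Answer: -1593 - 413*√2/2 ≈ -1885.0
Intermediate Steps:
Y(j) = 7*√(3 + j)/4 (Y(j) = 7*√(j + 3)/4 = 7*√(3 + j)/4)
(Y(5) + (((-2 + 5) + 8) - 1*(-16)))*(-59) = (7*√(3 + 5)/4 + (((-2 + 5) + 8) - 1*(-16)))*(-59) = (7*√8/4 + ((3 + 8) + 16))*(-59) = (7*(2*√2)/4 + (11 + 16))*(-59) = (7*√2/2 + 27)*(-59) = (27 + 7*√2/2)*(-59) = -1593 - 413*√2/2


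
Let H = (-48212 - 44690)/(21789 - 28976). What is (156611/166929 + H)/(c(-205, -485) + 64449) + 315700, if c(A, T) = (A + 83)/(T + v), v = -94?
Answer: 673024525926294374085/2131848354348059 ≈ 3.1570e+5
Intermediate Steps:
c(A, T) = (83 + A)/(-94 + T) (c(A, T) = (A + 83)/(T - 94) = (83 + A)/(-94 + T))
H = 92902/7187 (H = -92902/(-7187) = -92902*(-1/7187) = 92902/7187 ≈ 12.926)
(156611/166929 + H)/(c(-205, -485) + 64449) + 315700 = (156611/166929 + 92902/7187)/((83 - 205)/(-94 - 485) + 64449) + 315700 = (156611*(1/166929) + 92902/7187)/(-122/(-579) + 64449) + 315700 = (22373/23847 + 92902/7187)/(-1/579*(-122) + 64449) + 315700 = 2376228745/(171388389*(122/579 + 64449)) + 315700 = 2376228745/(171388389*(37316093/579)) + 315700 = (2376228745/171388389)*(579/37316093) + 315700 = 458612147785/2131848354348059 + 315700 = 673024525926294374085/2131848354348059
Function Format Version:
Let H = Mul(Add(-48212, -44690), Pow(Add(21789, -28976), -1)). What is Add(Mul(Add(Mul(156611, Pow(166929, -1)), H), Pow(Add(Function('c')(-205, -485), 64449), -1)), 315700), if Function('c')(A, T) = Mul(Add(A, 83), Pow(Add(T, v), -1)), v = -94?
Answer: Rational(673024525926294374085, 2131848354348059) ≈ 3.1570e+5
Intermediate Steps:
Function('c')(A, T) = Mul(Pow(Add(-94, T), -1), Add(83, A)) (Function('c')(A, T) = Mul(Add(A, 83), Pow(Add(T, -94), -1)) = Mul(Add(83, A), Pow(Add(-94, T), -1)) = Mul(Pow(Add(-94, T), -1), Add(83, A)))
H = Rational(92902, 7187) (H = Mul(-92902, Pow(-7187, -1)) = Mul(-92902, Rational(-1, 7187)) = Rational(92902, 7187) ≈ 12.926)
Add(Mul(Add(Mul(156611, Pow(166929, -1)), H), Pow(Add(Function('c')(-205, -485), 64449), -1)), 315700) = Add(Mul(Add(Mul(156611, Pow(166929, -1)), Rational(92902, 7187)), Pow(Add(Mul(Pow(Add(-94, -485), -1), Add(83, -205)), 64449), -1)), 315700) = Add(Mul(Add(Mul(156611, Rational(1, 166929)), Rational(92902, 7187)), Pow(Add(Mul(Pow(-579, -1), -122), 64449), -1)), 315700) = Add(Mul(Add(Rational(22373, 23847), Rational(92902, 7187)), Pow(Add(Mul(Rational(-1, 579), -122), 64449), -1)), 315700) = Add(Mul(Rational(2376228745, 171388389), Pow(Add(Rational(122, 579), 64449), -1)), 315700) = Add(Mul(Rational(2376228745, 171388389), Pow(Rational(37316093, 579), -1)), 315700) = Add(Mul(Rational(2376228745, 171388389), Rational(579, 37316093)), 315700) = Add(Rational(458612147785, 2131848354348059), 315700) = Rational(673024525926294374085, 2131848354348059)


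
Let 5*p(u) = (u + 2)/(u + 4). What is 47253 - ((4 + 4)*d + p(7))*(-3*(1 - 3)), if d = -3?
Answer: 2606781/55 ≈ 47396.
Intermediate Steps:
p(u) = (2 + u)/(5*(4 + u)) (p(u) = ((u + 2)/(u + 4))/5 = ((2 + u)/(4 + u))/5 = (2 + u)/(5*(4 + u)))
47253 - ((4 + 4)*d + p(7))*(-3*(1 - 3)) = 47253 - ((4 + 4)*(-3) + (2 + 7)/(5*(4 + 7)))*(-3*(1 - 3)) = 47253 - (8*(-3) + (1/5)*9/11)*(-3*(-2)) = 47253 - (-24 + (1/5)*(1/11)*9)*6 = 47253 - (-24 + 9/55)*6 = 47253 - (-1311)*6/55 = 47253 - 1*(-7866/55) = 47253 + 7866/55 = 2606781/55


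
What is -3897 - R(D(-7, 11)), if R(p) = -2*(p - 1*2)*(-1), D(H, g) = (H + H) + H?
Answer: -3851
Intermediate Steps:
D(H, g) = 3*H (D(H, g) = 2*H + H = 3*H)
R(p) = -4 + 2*p (R(p) = -2*(p - 2)*(-1) = -2*(-2 + p)*(-1) = -(-4 + 2*p)*(-1) = -(4 - 2*p) = -4 + 2*p)
-3897 - R(D(-7, 11)) = -3897 - (-4 + 2*(3*(-7))) = -3897 - (-4 + 2*(-21)) = -3897 - (-4 - 42) = -3897 - 1*(-46) = -3897 + 46 = -3851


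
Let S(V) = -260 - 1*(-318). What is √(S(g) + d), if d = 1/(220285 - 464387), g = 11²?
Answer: √3455975367330/244102 ≈ 7.6158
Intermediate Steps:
g = 121
S(V) = 58 (S(V) = -260 + 318 = 58)
d = -1/244102 (d = 1/(-244102) = -1/244102 ≈ -4.0966e-6)
√(S(g) + d) = √(58 - 1/244102) = √(14157915/244102) = √3455975367330/244102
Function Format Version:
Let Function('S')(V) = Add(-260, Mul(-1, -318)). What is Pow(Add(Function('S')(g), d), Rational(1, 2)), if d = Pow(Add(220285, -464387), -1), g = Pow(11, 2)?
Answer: Mul(Rational(1, 244102), Pow(3455975367330, Rational(1, 2))) ≈ 7.6158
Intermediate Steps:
g = 121
Function('S')(V) = 58 (Function('S')(V) = Add(-260, 318) = 58)
d = Rational(-1, 244102) (d = Pow(-244102, -1) = Rational(-1, 244102) ≈ -4.0966e-6)
Pow(Add(Function('S')(g), d), Rational(1, 2)) = Pow(Add(58, Rational(-1, 244102)), Rational(1, 2)) = Pow(Rational(14157915, 244102), Rational(1, 2)) = Mul(Rational(1, 244102), Pow(3455975367330, Rational(1, 2)))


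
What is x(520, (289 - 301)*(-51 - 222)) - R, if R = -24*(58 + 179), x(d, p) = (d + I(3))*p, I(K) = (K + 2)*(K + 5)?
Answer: 1840248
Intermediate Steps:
I(K) = (2 + K)*(5 + K)
x(d, p) = p*(40 + d) (x(d, p) = (d + (10 + 3² + 7*3))*p = (d + (10 + 9 + 21))*p = (d + 40)*p = (40 + d)*p = p*(40 + d))
R = -5688 (R = -24*237 = -5688)
x(520, (289 - 301)*(-51 - 222)) - R = ((289 - 301)*(-51 - 222))*(40 + 520) - 1*(-5688) = -12*(-273)*560 + 5688 = 3276*560 + 5688 = 1834560 + 5688 = 1840248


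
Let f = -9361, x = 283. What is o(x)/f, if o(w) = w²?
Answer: -80089/9361 ≈ -8.5556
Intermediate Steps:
o(x)/f = 283²/(-9361) = 80089*(-1/9361) = -80089/9361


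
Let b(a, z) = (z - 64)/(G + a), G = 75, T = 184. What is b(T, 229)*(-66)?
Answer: -10890/259 ≈ -42.046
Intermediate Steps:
b(a, z) = (-64 + z)/(75 + a) (b(a, z) = (z - 64)/(75 + a) = (-64 + z)/(75 + a))
b(T, 229)*(-66) = ((-64 + 229)/(75 + 184))*(-66) = (165/259)*(-66) = -10890/259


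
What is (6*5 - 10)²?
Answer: 400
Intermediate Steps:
(6*5 - 10)² = (30 - 10)² = 20² = 400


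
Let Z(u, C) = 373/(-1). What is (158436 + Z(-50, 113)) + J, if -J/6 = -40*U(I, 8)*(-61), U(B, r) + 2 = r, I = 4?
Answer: 70223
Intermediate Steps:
Z(u, C) = -373 (Z(u, C) = 373*(-1) = -373)
U(B, r) = -2 + r
J = -87840 (J = -6*(-40*(-2 + 8))*(-61) = -6*(-40*6)*(-61) = -(-1440)*(-61) = -6*14640 = -87840)
(158436 + Z(-50, 113)) + J = (158436 - 373) - 87840 = 158063 - 87840 = 70223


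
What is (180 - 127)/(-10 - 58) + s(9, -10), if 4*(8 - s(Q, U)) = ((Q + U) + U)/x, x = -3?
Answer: 643/102 ≈ 6.3039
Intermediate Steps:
s(Q, U) = 8 + U/6 + Q/12 (s(Q, U) = 8 - ((Q + U) + U)/(4*(-3)) = 8 - (Q + 2*U)*(-1)/(4*3) = 8 - (-2*U/3 - Q/3)/4 = 8 + (U/6 + Q/12) = 8 + U/6 + Q/12)
(180 - 127)/(-10 - 58) + s(9, -10) = (180 - 127)/(-10 - 58) + (8 + (⅙)*(-10) + (1/12)*9) = 53/(-68) + (8 - 5/3 + ¾) = 53*(-1/68) + 85/12 = -53/68 + 85/12 = 643/102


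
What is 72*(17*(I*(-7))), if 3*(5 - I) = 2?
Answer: -37128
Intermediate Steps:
I = 13/3 (I = 5 - ⅓*2 = 5 - ⅔ = 13/3 ≈ 4.3333)
72*(17*(I*(-7))) = 72*(17*((13/3)*(-7))) = 72*(17*(-91/3)) = 72*(-1547/3) = -37128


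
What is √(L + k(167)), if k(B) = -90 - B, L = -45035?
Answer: 26*I*√67 ≈ 212.82*I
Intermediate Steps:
√(L + k(167)) = √(-45035 + (-90 - 1*167)) = √(-45035 + (-90 - 167)) = √(-45035 - 257) = √(-45292) = 26*I*√67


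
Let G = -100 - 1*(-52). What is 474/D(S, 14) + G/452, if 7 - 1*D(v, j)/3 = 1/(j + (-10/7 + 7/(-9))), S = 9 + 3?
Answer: 6601933/290297 ≈ 22.742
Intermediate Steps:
S = 12
D(v, j) = 21 - 3/(-139/63 + j) (D(v, j) = 21 - 3/(j + (-10/7 + 7/(-9))) = 21 - 3/(j + (-10*⅐ + 7*(-⅑))) = 21 - 3/(j + (-10/7 - 7/9)) = 21 - 3/(j - 139/63) = 21 - 3/(-139/63 + j))
G = -48 (G = -100 + 52 = -48)
474/D(S, 14) + G/452 = 474/((21*(-148 + 63*14)/(-139 + 63*14))) - 48/452 = 474/((21*(-148 + 882)/(-139 + 882))) - 48*1/452 = 474/((21*734/743)) - 12/113 = 474/((21*(1/743)*734)) - 12/113 = 474/(15414/743) - 12/113 = 474*(743/15414) - 12/113 = 58697/2569 - 12/113 = 6601933/290297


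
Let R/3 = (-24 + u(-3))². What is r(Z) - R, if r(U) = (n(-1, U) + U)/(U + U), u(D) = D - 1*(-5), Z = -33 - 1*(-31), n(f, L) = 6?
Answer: -1453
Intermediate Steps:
Z = -2 (Z = -33 + 31 = -2)
u(D) = 5 + D (u(D) = D + 5 = 5 + D)
r(U) = (6 + U)/(2*U) (r(U) = (6 + U)/(U + U) = (6 + U)/((2*U)) = (6 + U)*(1/(2*U)) = (6 + U)/(2*U))
R = 1452 (R = 3*(-24 + (5 - 3))² = 3*(-24 + 2)² = 3*(-22)² = 3*484 = 1452)
r(Z) - R = (½)*(6 - 2)/(-2) - 1*1452 = (½)*(-½)*4 - 1452 = -1 - 1452 = -1453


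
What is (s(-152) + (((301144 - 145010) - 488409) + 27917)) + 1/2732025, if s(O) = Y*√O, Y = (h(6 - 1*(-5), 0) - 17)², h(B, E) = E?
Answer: -831513664949/2732025 + 578*I*√38 ≈ -3.0436e+5 + 3563.0*I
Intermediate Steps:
Y = 289 (Y = (0 - 17)² = (-17)² = 289)
s(O) = 289*√O
(s(-152) + (((301144 - 145010) - 488409) + 27917)) + 1/2732025 = (289*√(-152) + (((301144 - 145010) - 488409) + 27917)) + 1/2732025 = (289*(2*I*√38) + ((156134 - 488409) + 27917)) + 1/2732025 = (578*I*√38 + (-332275 + 27917)) + 1/2732025 = (578*I*√38 - 304358) + 1/2732025 = (-304358 + 578*I*√38) + 1/2732025 = -831513664949/2732025 + 578*I*√38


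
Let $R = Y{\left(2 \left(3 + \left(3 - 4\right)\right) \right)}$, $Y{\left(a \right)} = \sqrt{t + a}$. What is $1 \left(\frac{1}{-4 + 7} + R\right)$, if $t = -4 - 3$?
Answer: $\frac{1}{3} + i \sqrt{3} \approx 0.33333 + 1.732 i$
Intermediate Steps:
$t = -7$
$Y{\left(a \right)} = \sqrt{-7 + a}$
$R = i \sqrt{3}$ ($R = \sqrt{-7 + 2 \left(3 + \left(3 - 4\right)\right)} = \sqrt{-7 + 2 \left(3 - 1\right)} = \sqrt{-7 + 2 \cdot 2} = \sqrt{-7 + 4} = \sqrt{-3} = i \sqrt{3} \approx 1.732 i$)
$1 \left(\frac{1}{-4 + 7} + R\right) = 1 \left(\frac{1}{-4 + 7} + i \sqrt{3}\right) = 1 \left(\frac{1}{3} + i \sqrt{3}\right) = \frac{1}{3} + i \sqrt{3}$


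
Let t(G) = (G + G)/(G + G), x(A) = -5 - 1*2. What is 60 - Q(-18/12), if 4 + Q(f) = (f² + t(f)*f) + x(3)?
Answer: 281/4 ≈ 70.250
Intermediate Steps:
x(A) = -7 (x(A) = -5 - 2 = -7)
t(G) = 1 (t(G) = (2*G)/((2*G)) = (2*G)*(1/(2*G)) = 1)
Q(f) = -11 + f + f² (Q(f) = -4 + ((f² + 1*f) - 7) = -4 + ((f² + f) - 7) = -4 + ((f + f²) - 7) = -4 + (-7 + f + f²) = -11 + f + f²)
60 - Q(-18/12) = 60 - (-11 - 18/12 + (-18/12)²) = 60 - (-11 - 18*1/12 + (-18*1/12)²) = 60 - (-11 - 3/2 + (-3/2)²) = 60 - (-11 - 3/2 + 9/4) = 60 - 1*(-41/4) = 60 + 41/4 = 281/4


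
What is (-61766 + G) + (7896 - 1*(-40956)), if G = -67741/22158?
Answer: -286216153/22158 ≈ -12917.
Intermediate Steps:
G = -67741/22158 (G = -67741*1/22158 = -67741/22158 ≈ -3.0572)
(-61766 + G) + (7896 - 1*(-40956)) = (-61766 - 67741/22158) + (7896 - 1*(-40956)) = -1368678769/22158 + (7896 + 40956) = -1368678769/22158 + 48852 = -286216153/22158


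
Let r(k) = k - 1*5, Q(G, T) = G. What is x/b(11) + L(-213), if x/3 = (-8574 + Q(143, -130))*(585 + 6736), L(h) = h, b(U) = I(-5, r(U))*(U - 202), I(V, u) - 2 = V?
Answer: -61764034/191 ≈ -3.2337e+5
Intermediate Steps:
r(k) = -5 + k (r(k) = k - 5 = -5 + k)
I(V, u) = 2 + V
b(U) = 606 - 3*U (b(U) = (2 - 5)*(U - 202) = -3*(-202 + U) = 606 - 3*U)
x = -185170053 (x = 3*((-8574 + 143)*(585 + 6736)) = 3*(-8431*7321) = 3*(-61723351) = -185170053)
x/b(11) + L(-213) = -185170053/(606 - 3*11) - 213 = -185170053/(606 - 33) - 213 = -185170053/573 - 213 = -185170053*1/573 - 213 = -61723351/191 - 213 = -61764034/191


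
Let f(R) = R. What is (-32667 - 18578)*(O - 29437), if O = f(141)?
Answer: 1501273520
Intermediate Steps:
O = 141
(-32667 - 18578)*(O - 29437) = (-32667 - 18578)*(141 - 29437) = -51245*(-29296) = 1501273520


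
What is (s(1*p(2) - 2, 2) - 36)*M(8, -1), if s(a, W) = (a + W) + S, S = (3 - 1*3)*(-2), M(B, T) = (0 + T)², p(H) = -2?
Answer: -38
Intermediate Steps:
M(B, T) = T²
S = 0 (S = (3 - 3)*(-2) = 0*(-2) = 0)
s(a, W) = W + a (s(a, W) = (a + W) + 0 = (W + a) + 0 = W + a)
(s(1*p(2) - 2, 2) - 36)*M(8, -1) = ((2 + (1*(-2) - 2)) - 36)*(-1)² = ((2 + (-2 - 2)) - 36)*1 = ((2 - 4) - 36)*1 = (-2 - 36)*1 = -38*1 = -38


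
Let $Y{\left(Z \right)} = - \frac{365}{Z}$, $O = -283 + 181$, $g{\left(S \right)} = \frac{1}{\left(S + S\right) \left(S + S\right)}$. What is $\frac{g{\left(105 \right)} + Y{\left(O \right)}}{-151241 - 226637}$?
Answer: $- \frac{2682767}{283295136600} \approx -9.4699 \cdot 10^{-6}$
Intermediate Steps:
$g{\left(S \right)} = \frac{1}{4 S^{2}}$ ($g{\left(S \right)} = \frac{1}{2 S 2 S} = \frac{1}{4 S^{2}}$)
$O = -102$
$\frac{g{\left(105 \right)} + Y{\left(O \right)}}{-151241 - 226637} = \frac{\frac{1}{4 \cdot 11025} - \frac{365}{-102}}{-151241 - 226637} = \frac{\frac{1}{4} \cdot \frac{1}{11025} - - \frac{365}{102}}{-377878} = \left(\frac{1}{44100} + \frac{365}{102}\right) \left(- \frac{1}{377878}\right) = \frac{2682767}{749700} \left(- \frac{1}{377878}\right) = - \frac{2682767}{283295136600}$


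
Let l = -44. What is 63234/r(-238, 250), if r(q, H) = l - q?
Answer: 31617/97 ≈ 325.95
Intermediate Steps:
r(q, H) = -44 - q
63234/r(-238, 250) = 63234/(-44 - 1*(-238)) = 63234/(-44 + 238) = 63234/194 = 63234*(1/194) = 31617/97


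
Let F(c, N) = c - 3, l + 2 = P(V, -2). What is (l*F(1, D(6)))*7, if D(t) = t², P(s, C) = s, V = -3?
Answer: 70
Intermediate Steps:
l = -5 (l = -2 - 3 = -5)
F(c, N) = -3 + c
(l*F(1, D(6)))*7 = -5*(-3 + 1)*7 = -5*(-2)*7 = 10*7 = 70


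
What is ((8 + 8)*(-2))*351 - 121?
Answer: -11353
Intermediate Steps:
((8 + 8)*(-2))*351 - 121 = (16*(-2))*351 - 121 = -32*351 - 121 = -11232 - 121 = -11353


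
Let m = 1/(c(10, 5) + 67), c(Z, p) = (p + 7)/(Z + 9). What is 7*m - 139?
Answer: -178482/1285 ≈ -138.90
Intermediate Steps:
c(Z, p) = (7 + p)/(9 + Z)
m = 19/1285 (m = 1/((7 + 5)/(9 + 10) + 67) = 1/(12/19 + 67) = 1/(1285/19) = 19/1285 ≈ 0.014786)
7*m - 139 = 7*(19/1285) - 139 = 133/1285 - 139 = -178482/1285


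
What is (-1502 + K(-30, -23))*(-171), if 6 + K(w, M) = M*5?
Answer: 277533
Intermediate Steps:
K(w, M) = -6 + 5*M (K(w, M) = -6 + M*5 = -6 + 5*M)
(-1502 + K(-30, -23))*(-171) = (-1502 + (-6 + 5*(-23)))*(-171) = (-1502 + (-6 - 115))*(-171) = (-1502 - 121)*(-171) = -1623*(-171) = 277533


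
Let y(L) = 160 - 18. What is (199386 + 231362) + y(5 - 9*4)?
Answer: 430890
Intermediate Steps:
y(L) = 142
(199386 + 231362) + y(5 - 9*4) = (199386 + 231362) + 142 = 430748 + 142 = 430890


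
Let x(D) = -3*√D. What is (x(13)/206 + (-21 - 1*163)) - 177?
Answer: -361 - 3*√13/206 ≈ -361.05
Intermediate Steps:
(x(13)/206 + (-21 - 1*163)) - 177 = (-3*√13/206 + (-21 - 1*163)) - 177 = (-3*√13*(1/206) + (-21 - 163)) - 177 = (-3*√13/206 - 184) - 177 = (-184 - 3*√13/206) - 177 = -361 - 3*√13/206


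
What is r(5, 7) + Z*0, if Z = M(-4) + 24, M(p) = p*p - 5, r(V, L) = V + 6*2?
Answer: 17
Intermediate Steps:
r(V, L) = 12 + V (r(V, L) = V + 12 = 12 + V)
M(p) = -5 + p**2 (M(p) = p**2 - 5 = -5 + p**2)
Z = 35 (Z = (-5 + (-4)**2) + 24 = (-5 + 16) + 24 = 11 + 24 = 35)
r(5, 7) + Z*0 = (12 + 5) + 35*0 = 17 + 0 = 17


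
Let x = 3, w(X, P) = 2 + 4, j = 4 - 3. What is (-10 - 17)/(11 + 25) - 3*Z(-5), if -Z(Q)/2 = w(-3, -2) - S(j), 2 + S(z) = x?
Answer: 117/4 ≈ 29.250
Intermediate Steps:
j = 1
w(X, P) = 6
S(z) = 1 (S(z) = -2 + 3 = 1)
Z(Q) = -10 (Z(Q) = -2*(6 - 1*1) = -2*(6 - 1) = -2*5 = -10)
(-10 - 17)/(11 + 25) - 3*Z(-5) = (-10 - 17)/(11 + 25) - 3*(-10) = -27/36 + 30 = -27*1/36 + 30 = -¾ + 30 = 117/4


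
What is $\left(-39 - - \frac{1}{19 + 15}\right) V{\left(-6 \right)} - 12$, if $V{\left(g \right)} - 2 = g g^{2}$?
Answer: $\frac{141571}{17} \approx 8327.7$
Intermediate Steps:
$V{\left(g \right)} = 2 + g^{3}$ ($V{\left(g \right)} = 2 + g g^{2} = 2 + g^{3}$)
$\left(-39 - - \frac{1}{19 + 15}\right) V{\left(-6 \right)} - 12 = \left(-39 - - \frac{1}{19 + 15}\right) \left(2 + \left(-6\right)^{3}\right) - 12 = \left(-39 - - \frac{1}{34}\right) \left(2 - 216\right) - 12 = \left(-39 - \left(-1\right) \frac{1}{34}\right) \left(-214\right) - 12 = \left(-39 - - \frac{1}{34}\right) \left(-214\right) - 12 = \left(-39 + \frac{1}{34}\right) \left(-214\right) - 12 = \left(- \frac{1325}{34}\right) \left(-214\right) - 12 = \frac{141775}{17} - 12 = \frac{141571}{17}$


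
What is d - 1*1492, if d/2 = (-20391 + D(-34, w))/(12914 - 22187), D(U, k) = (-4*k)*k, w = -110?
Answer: -13697734/9273 ≈ -1477.2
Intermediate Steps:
D(U, k) = -4*k²
d = 137582/9273 (d = 2*((-20391 - 4*(-110)²)/(12914 - 22187)) = 2*((-20391 - 4*12100)/(-9273)) = 2*((-20391 - 48400)*(-1/9273)) = 2*(-68791*(-1/9273)) = 2*(68791/9273) = 137582/9273 ≈ 14.837)
d - 1*1492 = 137582/9273 - 1*1492 = 137582/9273 - 1492 = -13697734/9273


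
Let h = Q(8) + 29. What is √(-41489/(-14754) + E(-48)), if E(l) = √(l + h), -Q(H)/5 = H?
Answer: √(612128706 + 217680516*I*√59)/14754 ≈ 2.3443 + 1.6382*I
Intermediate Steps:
Q(H) = -5*H
h = -11 (h = -5*8 + 29 = -40 + 29 = -11)
E(l) = √(-11 + l) (E(l) = √(l - 11) = √(-11 + l))
√(-41489/(-14754) + E(-48)) = √(-41489/(-14754) + √(-11 - 48)) = √(-41489*(-1/14754) + √(-59)) = √(41489/14754 + I*√59)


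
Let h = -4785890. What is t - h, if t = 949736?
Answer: 5735626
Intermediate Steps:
t - h = 949736 - 1*(-4785890) = 949736 + 4785890 = 5735626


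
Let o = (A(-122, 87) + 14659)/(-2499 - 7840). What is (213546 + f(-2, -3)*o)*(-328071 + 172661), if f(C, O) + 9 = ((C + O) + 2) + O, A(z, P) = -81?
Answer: -343156277433240/10339 ≈ -3.3190e+10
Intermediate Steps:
o = -14578/10339 (o = (-81 + 14659)/(-2499 - 7840) = 14578/(-10339) = 14578*(-1/10339) = -14578/10339 ≈ -1.4100)
f(C, O) = -7 + C + 2*O (f(C, O) = -9 + (((C + O) + 2) + O) = -9 + ((2 + C + O) + O) = -9 + (2 + C + 2*O) = -7 + C + 2*O)
(213546 + f(-2, -3)*o)*(-328071 + 172661) = (213546 + (-7 - 2 + 2*(-3))*(-14578/10339))*(-328071 + 172661) = (213546 + (-7 - 2 - 6)*(-14578/10339))*(-155410) = (213546 - 15*(-14578/10339))*(-155410) = (213546 + 218670/10339)*(-155410) = (2208070764/10339)*(-155410) = -343156277433240/10339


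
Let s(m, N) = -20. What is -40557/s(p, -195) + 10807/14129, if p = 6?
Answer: 573245993/282580 ≈ 2028.6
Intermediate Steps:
-40557/s(p, -195) + 10807/14129 = -40557/(-20) + 10807/14129 = -40557*(-1/20) + 10807*(1/14129) = 40557/20 + 10807/14129 = 573245993/282580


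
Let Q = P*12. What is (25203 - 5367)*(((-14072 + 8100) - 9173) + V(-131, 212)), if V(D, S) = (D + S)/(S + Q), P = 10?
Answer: -24934144581/83 ≈ -3.0041e+8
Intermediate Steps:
Q = 120 (Q = 10*12 = 120)
V(D, S) = (D + S)/(120 + S) (V(D, S) = (D + S)/(S + 120) = (D + S)/(120 + S))
(25203 - 5367)*(((-14072 + 8100) - 9173) + V(-131, 212)) = (25203 - 5367)*(((-14072 + 8100) - 9173) + (-131 + 212)/(120 + 212)) = 19836*((-5972 - 9173) + 81/332) = 19836*(-15145 + (1/332)*81) = 19836*(-15145 + 81/332) = 19836*(-5028059/332) = -24934144581/83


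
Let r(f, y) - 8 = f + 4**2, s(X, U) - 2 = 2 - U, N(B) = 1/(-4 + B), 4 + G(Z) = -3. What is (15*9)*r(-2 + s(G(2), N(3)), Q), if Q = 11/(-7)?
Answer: 3645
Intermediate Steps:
Q = -11/7 (Q = 11*(-1/7) = -11/7 ≈ -1.5714)
G(Z) = -7 (G(Z) = -4 - 3 = -7)
s(X, U) = 4 - U (s(X, U) = 2 + (2 - U) = 4 - U)
r(f, y) = 24 + f (r(f, y) = 8 + (f + 4**2) = 8 + (f + 16) = 8 + (16 + f) = 24 + f)
(15*9)*r(-2 + s(G(2), N(3)), Q) = (15*9)*(24 + (-2 + (4 - 1/(-4 + 3)))) = 135*(24 + (-2 + (4 - 1/(-1)))) = 135*(24 + (-2 + (4 - 1*(-1)))) = 135*(24 + (-2 + (4 + 1))) = 135*(24 + (-2 + 5)) = 135*(24 + 3) = 135*27 = 3645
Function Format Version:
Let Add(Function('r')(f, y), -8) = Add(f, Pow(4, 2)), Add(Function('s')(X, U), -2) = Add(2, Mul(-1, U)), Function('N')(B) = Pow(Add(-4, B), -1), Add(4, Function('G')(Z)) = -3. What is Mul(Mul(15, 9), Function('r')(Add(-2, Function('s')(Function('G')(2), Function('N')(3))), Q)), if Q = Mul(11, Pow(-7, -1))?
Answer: 3645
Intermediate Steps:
Q = Rational(-11, 7) (Q = Mul(11, Rational(-1, 7)) = Rational(-11, 7) ≈ -1.5714)
Function('G')(Z) = -7 (Function('G')(Z) = Add(-4, -3) = -7)
Function('s')(X, U) = Add(4, Mul(-1, U)) (Function('s')(X, U) = Add(2, Add(2, Mul(-1, U))) = Add(4, Mul(-1, U)))
Function('r')(f, y) = Add(24, f) (Function('r')(f, y) = Add(8, Add(f, Pow(4, 2))) = Add(8, Add(f, 16)) = Add(8, Add(16, f)) = Add(24, f))
Mul(Mul(15, 9), Function('r')(Add(-2, Function('s')(Function('G')(2), Function('N')(3))), Q)) = Mul(Mul(15, 9), Add(24, Add(-2, Add(4, Mul(-1, Pow(Add(-4, 3), -1)))))) = Mul(135, Add(24, Add(-2, Add(4, Mul(-1, Pow(-1, -1)))))) = Mul(135, Add(24, Add(-2, Add(4, Mul(-1, -1))))) = Mul(135, Add(24, Add(-2, Add(4, 1)))) = Mul(135, Add(24, Add(-2, 5))) = Mul(135, Add(24, 3)) = Mul(135, 27) = 3645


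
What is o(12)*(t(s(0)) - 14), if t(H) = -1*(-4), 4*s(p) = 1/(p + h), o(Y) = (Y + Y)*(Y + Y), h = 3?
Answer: -5760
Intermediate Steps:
o(Y) = 4*Y² (o(Y) = (2*Y)*(2*Y) = 4*Y²)
s(p) = 1/(4*(3 + p)) (s(p) = 1/(4*(p + 3)) = 1/(4*(3 + p)))
t(H) = 4
o(12)*(t(s(0)) - 14) = (4*12²)*(4 - 14) = (4*144)*(-10) = 576*(-10) = -5760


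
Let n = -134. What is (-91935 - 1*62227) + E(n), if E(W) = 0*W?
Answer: -154162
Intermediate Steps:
E(W) = 0
(-91935 - 1*62227) + E(n) = (-91935 - 1*62227) + 0 = (-91935 - 62227) + 0 = -154162 + 0 = -154162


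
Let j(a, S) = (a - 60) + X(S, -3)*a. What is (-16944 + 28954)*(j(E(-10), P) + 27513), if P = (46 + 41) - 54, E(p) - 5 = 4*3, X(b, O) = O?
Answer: 329302190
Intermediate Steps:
E(p) = 17 (E(p) = 5 + 4*3 = 5 + 12 = 17)
P = 33 (P = 87 - 54 = 33)
j(a, S) = -60 - 2*a (j(a, S) = (a - 60) - 3*a = (-60 + a) - 3*a = -60 - 2*a)
(-16944 + 28954)*(j(E(-10), P) + 27513) = (-16944 + 28954)*((-60 - 2*17) + 27513) = 12010*((-60 - 34) + 27513) = 12010*(-94 + 27513) = 12010*27419 = 329302190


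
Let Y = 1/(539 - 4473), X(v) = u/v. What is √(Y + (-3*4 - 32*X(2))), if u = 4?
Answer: I*√1176206990/3934 ≈ 8.7178*I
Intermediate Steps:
X(v) = 4/v
Y = -1/3934 (Y = 1/(-3934) = -1/3934 ≈ -0.00025419)
√(Y + (-3*4 - 32*X(2))) = √(-1/3934 + (-3*4 - 128/2)) = √(-1/3934 + (-12 - 128/2)) = √(-1/3934 + (-12 - 32*2)) = √(-1/3934 + (-12 - 64)) = √(-1/3934 - 76) = √(-298985/3934) = I*√1176206990/3934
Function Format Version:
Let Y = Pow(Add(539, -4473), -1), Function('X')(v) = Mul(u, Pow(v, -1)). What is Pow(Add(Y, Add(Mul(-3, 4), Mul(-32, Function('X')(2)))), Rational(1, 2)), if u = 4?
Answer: Mul(Rational(1, 3934), I, Pow(1176206990, Rational(1, 2))) ≈ Mul(8.7178, I)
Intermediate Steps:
Function('X')(v) = Mul(4, Pow(v, -1))
Y = Rational(-1, 3934) (Y = Pow(-3934, -1) = Rational(-1, 3934) ≈ -0.00025419)
Pow(Add(Y, Add(Mul(-3, 4), Mul(-32, Function('X')(2)))), Rational(1, 2)) = Pow(Add(Rational(-1, 3934), Add(Mul(-3, 4), Mul(-32, Mul(4, Pow(2, -1))))), Rational(1, 2)) = Pow(Add(Rational(-1, 3934), Add(-12, Mul(-32, Mul(4, Rational(1, 2))))), Rational(1, 2)) = Pow(Add(Rational(-1, 3934), Add(-12, Mul(-32, 2))), Rational(1, 2)) = Pow(Add(Rational(-1, 3934), Add(-12, -64)), Rational(1, 2)) = Pow(Add(Rational(-1, 3934), -76), Rational(1, 2)) = Pow(Rational(-298985, 3934), Rational(1, 2)) = Mul(Rational(1, 3934), I, Pow(1176206990, Rational(1, 2)))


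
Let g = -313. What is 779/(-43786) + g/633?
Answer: -14198125/27716538 ≈ -0.51226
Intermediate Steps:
779/(-43786) + g/633 = 779/(-43786) - 313/633 = 779*(-1/43786) - 313*1/633 = -779/43786 - 313/633 = -14198125/27716538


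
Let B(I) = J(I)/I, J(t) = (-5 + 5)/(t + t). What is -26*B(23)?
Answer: 0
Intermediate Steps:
J(t) = 0 (J(t) = 0/((2*t)) = 0*(1/(2*t)) = 0)
B(I) = 0 (B(I) = 0/I = 0)
-26*B(23) = -26*0 = 0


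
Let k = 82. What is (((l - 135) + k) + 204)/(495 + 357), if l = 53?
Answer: 17/71 ≈ 0.23944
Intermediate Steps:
(((l - 135) + k) + 204)/(495 + 357) = (((53 - 135) + 82) + 204)/(495 + 357) = ((-82 + 82) + 204)/852 = (0 + 204)*(1/852) = 204*(1/852) = 17/71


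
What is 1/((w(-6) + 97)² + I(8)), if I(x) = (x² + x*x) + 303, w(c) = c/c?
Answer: 1/10035 ≈ 9.9651e-5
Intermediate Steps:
w(c) = 1
I(x) = 303 + 2*x² (I(x) = (x² + x²) + 303 = 2*x² + 303 = 303 + 2*x²)
1/((w(-6) + 97)² + I(8)) = 1/((1 + 97)² + (303 + 2*8²)) = 1/(98² + (303 + 2*64)) = 1/(9604 + (303 + 128)) = 1/(9604 + 431) = 1/10035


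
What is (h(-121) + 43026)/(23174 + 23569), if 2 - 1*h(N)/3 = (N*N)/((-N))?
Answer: 14223/15581 ≈ 0.91284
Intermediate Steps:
h(N) = 6 + 3*N (h(N) = 6 - 3*N*N/((-N)) = 6 - 3*N²*(-1/N) = 6 - (-3)*N = 6 + 3*N)
(h(-121) + 43026)/(23174 + 23569) = ((6 + 3*(-121)) + 43026)/(23174 + 23569) = ((6 - 363) + 43026)/46743 = (-357 + 43026)*(1/46743) = 42669*(1/46743) = 14223/15581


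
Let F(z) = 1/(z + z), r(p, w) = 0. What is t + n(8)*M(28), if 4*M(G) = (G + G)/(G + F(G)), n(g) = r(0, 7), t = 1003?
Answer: 1003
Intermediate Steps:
F(z) = 1/(2*z)
n(g) = 0
M(G) = G/(2*(G + 1/(2*G))) (M(G) = ((G + G)/(G + 1/(2*G)))/4 = ((2*G)/(G + 1/(2*G)))/4 = (2*G/(G + 1/(2*G)))/4 = G/(2*(G + 1/(2*G))))
t + n(8)*M(28) = 1003 + 0*(28**2/(1 + 2*28**2)) = 1003 + 0*(784/(1 + 2*784)) = 1003 + 0*(784/(1 + 1568)) = 1003 + 0*(784/1569) = 1003 + 0 = 1003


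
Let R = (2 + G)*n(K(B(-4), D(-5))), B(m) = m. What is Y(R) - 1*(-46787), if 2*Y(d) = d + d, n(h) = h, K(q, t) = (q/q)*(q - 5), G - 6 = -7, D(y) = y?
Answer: 46778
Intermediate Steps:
G = -1 (G = 6 - 7 = -1)
K(q, t) = -5 + q (K(q, t) = 1*(-5 + q) = -5 + q)
R = -9 (R = (2 - 1)*(-5 - 4) = 1*(-9) = -9)
Y(d) = d (Y(d) = (d + d)/2 = (2*d)/2 = d)
Y(R) - 1*(-46787) = -9 - 1*(-46787) = -9 + 46787 = 46778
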